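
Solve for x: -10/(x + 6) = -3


Multiply both sides by (x + 6): -10 = -3(x + 6)
Distribute: -10 = -3x - 18
-3x = -10 + 18 = 8
x = -8/3

x = -8/3


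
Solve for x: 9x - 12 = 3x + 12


Starting with: 9x - 12 = 3x + 12
Move all x terms to left: (9 - 3)x = 12 + 12
Simplify: 6x = 24
Divide both sides by 6: x = 4

x = 4


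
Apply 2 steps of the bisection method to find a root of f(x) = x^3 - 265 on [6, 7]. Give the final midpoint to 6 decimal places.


f(x) = x^3 - 265
f(6) = -49 < 0
f(7) = 78 > 0

Step 1: midpoint = (6.000000 + 7.000000)/2 = 6.500000
  f(6.500000) = 9.625000
  f(mid) > 0, so root is in [6.000000, 6.500000]

Step 2: midpoint = (6.000000 + 6.500000)/2 = 6.250000
  f(6.250000) = -20.859375
  f(mid) < 0, so root is in [6.250000, 6.500000]

midpoint = 6.250000


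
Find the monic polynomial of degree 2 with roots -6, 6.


A monic polynomial with roots -6, 6 is:
p(x) = (x + 6)(x - 6)
After multiplying by (x + 6): x + 6
After multiplying by (x - 6): x^2 - 36

x^2 - 36


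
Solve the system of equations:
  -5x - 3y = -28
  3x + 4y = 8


Using Cramer's rule:
Determinant D = (-5)(4) - (3)(-3) = -20 + 9 = -11
Dx = (-28)(4) - (8)(-3) = -112 + 24 = -88
Dy = (-5)(8) - (3)(-28) = -40 + 84 = 44
x = Dx/D = -88/-11 = 8
y = Dy/D = 44/-11 = -4

x = 8, y = -4


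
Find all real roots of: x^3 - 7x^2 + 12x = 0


The constant term is 0, so x = 0 is a root. Factor out x:
  x(x^2 - 7x + 12) = 0
Solve the quadratic x^2 - 7x + 12 = 0: discriminant = (-7)^2 - 4(1)(12) = 49 - 48 = 1.
sqrt(1) = 1, so x = (7 ± 1)/2: x = 4 or x = 3.

x = 0, x = 3, x = 4


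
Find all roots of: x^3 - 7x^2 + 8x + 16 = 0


Let p(x) = x^3 - 7x^2 + 8x + 16. By the rational root theorem (leading coefficient 1), any rational root is an integer divisor of 16: try ±1, ±2, ... in turn.
Test x = 1: value = 18 ≠ 0.
Test x = -1: value = 0 ✓, so (x + 1) is a factor.
Synthetic division by (x + 1): bring down 1; 1(-1) - 7 = -8; (-8)(-1) + 8 = 16; 16(-1) + 16 = 0 → quotient x^2 - 8x + 16, remainder 0.
Solve the quadratic x^2 - 8x + 16 = 0: discriminant = (-8)^2 - 4(1)(16) = 64 - 64 = 0.
Discriminant = 0, so a double root: x = 8/2 = 4.
Collecting all roots found:

x = -1, x = 4 (multiplicity 2)


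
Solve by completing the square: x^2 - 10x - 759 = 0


Start: x^2 - 10x - 759 = 0
Move constant: x^2 - 10x = 759
Half of -10 is -5, squared is 25
Add 25 to both sides: x^2 - 10x + 25 = 784
(x - 5)^2 = 784
x - 5 = ±28
x = 5 + 28 = 33 or x = 5 - 28 = -23

x = -23, x = 33


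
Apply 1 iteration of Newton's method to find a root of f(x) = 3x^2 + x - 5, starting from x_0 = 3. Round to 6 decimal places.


Newton's method: x_(n+1) = x_n - f(x_n)/f'(x_n)
f(x) = 3x^2 + x - 5
f'(x) = 6x + 1

Iteration 1:
  f(3.000000) = 25.000000
  f'(3.000000) = 19.000000
  x_1 = 3.000000 - (25.000000)/(19.000000) = 1.684211

x_1 = 1.684211


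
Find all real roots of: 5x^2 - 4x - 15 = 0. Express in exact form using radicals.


Using the quadratic formula: x = (-b ± sqrt(b^2 - 4ac)) / (2a)
Here a = 5, b = -4, c = -15
Discriminant = b^2 - 4ac = (-4)^2 - 4(5)(-15) = 16 + 300 = 316
Since discriminant = 316 > 0, there are two real roots.
x = (4 ± 2*sqrt(79)) / 10
Simplifying: x = (2 ± sqrt(79)) / 5
Numerically: x ≈ 2.1776 or x ≈ -1.3776

x = (2 + sqrt(79)) / 5 or x = (2 - sqrt(79)) / 5


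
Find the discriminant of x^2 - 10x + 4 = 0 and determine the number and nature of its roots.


For ax^2 + bx + c = 0, discriminant D = b^2 - 4ac
Here a = 1, b = -10, c = 4
D = (-10)^2 - 4(1)(4) = 100 - 16 = 84

D = 84 > 0 but not a perfect square
The equation has 2 distinct real irrational roots.

Discriminant = 84, 2 distinct real irrational roots


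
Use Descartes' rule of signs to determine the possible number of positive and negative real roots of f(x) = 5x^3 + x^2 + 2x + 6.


Descartes' rule of signs:

For positive roots, count sign changes in f(x) = 5x^3 + x^2 + 2x + 6:
Signs of coefficients: +, +, +, +
Number of sign changes: 0
Possible positive real roots: 0

For negative roots, examine f(-x) = -5x^3 + x^2 - 2x + 6:
Signs of coefficients: -, +, -, +
Number of sign changes: 3
Possible negative real roots: 3, 1

Positive roots: 0; Negative roots: 3 or 1


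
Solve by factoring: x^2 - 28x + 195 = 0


We need two numbers that multiply to 195 and add to -28.
Those numbers are -13 and -15 (since (-13) * (-15) = 195 and (-13) + (-15) = -28).
So x^2 - 28x + 195 = (x - 13)(x - 15) = 0
Setting each factor to zero: x = 13 or x = 15

x = 13, x = 15


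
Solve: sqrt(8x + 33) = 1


Square both sides: 8x + 33 = 1^2 = 1
8x = 1 - 33 = -32
x = -4
Check: sqrt(8*(-4) + 33) = sqrt(1) = 1 ✓

x = -4


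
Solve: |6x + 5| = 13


An absolute value equation |expr| = 13 gives two cases:
Case 1: 6x + 5 = 13
  6x = 8, so x = 4/3
Case 2: 6x + 5 = -13
  6x = -18, so x = -3

x = -3, x = 4/3


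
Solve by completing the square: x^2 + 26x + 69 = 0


Start: x^2 + 26x + 69 = 0
Move constant: x^2 + 26x = -69
Half of 26 is 13, squared is 169
Add 169 to both sides: x^2 + 26x + 169 = 100
(x + 13)^2 = 100
x + 13 = ±10
x = -13 + 10 = -3 or x = -13 - 10 = -23

x = -23, x = -3


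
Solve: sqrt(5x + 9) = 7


Square both sides: 5x + 9 = 7^2 = 49
5x = 49 - 9 = 40
x = 8
Check: sqrt(5*8 + 9) = sqrt(49) = 7 ✓

x = 8


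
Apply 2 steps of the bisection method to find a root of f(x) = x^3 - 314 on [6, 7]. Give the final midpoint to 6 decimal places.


f(x) = x^3 - 314
f(6) = -98 < 0
f(7) = 29 > 0

Step 1: midpoint = (6.000000 + 7.000000)/2 = 6.500000
  f(6.500000) = -39.375000
  f(mid) < 0, so root is in [6.500000, 7.000000]

Step 2: midpoint = (6.500000 + 7.000000)/2 = 6.750000
  f(6.750000) = -6.453125
  f(mid) < 0, so root is in [6.750000, 7.000000]

midpoint = 6.750000


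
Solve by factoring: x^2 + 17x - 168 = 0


We need two numbers that multiply to -168 and add to 17.
Those numbers are -7 and 24 (since (-7) * 24 = -168 and (-7) + 24 = 17).
So x^2 + 17x - 168 = (x - 7)(x + 24) = 0
Setting each factor to zero: x = 7 or x = -24

x = -24, x = 7


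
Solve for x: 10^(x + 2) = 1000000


Express both sides with the same base.
1000000 = 10^6
Since the bases match, equate exponents: x + 2 = 6
So x = 6 - (2) = 4

x = 4


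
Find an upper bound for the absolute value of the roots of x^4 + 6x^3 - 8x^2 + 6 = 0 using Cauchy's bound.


Cauchy's bound: all roots r satisfy |r| <= 1 + max(|a_i/a_n|) for i = 0,...,n-1
where a_n is the leading coefficient.

Coefficients: [1, 6, -8, 0, 6]
Leading coefficient a_n = 1
Ratios |a_i/a_n|: 6, 8, 0, 6
Maximum ratio: 8
Cauchy's bound: |r| <= 1 + 8 = 9

Upper bound = 9


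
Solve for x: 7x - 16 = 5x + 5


Starting with: 7x - 16 = 5x + 5
Move all x terms to left: (7 - 5)x = 5 + 16
Simplify: 2x = 21
Divide both sides by 2: x = 21/2

x = 21/2


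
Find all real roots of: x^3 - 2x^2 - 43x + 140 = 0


Let p(x) = x^3 - 2x^2 - 43x + 140. By the rational root theorem (leading coefficient 1), any rational root is an integer divisor of 140: try ±1, ±2, ... in turn.
Test x = 1: value = 96 ≠ 0.
Test x = -1: value = 180 ≠ 0.
Test x = 2: value = 54 ≠ 0.
Test x = -2: value = 210 ≠ 0.
Test x = 4: value = 0 ✓, so (x - 4) is a factor.
Synthetic division by (x - 4): bring down 1; 1(4) - 2 = 2; 2(4) - 43 = -35; (-35)(4) + 140 = 0 → quotient x^2 + 2x - 35, remainder 0.
Solve the quadratic x^2 + 2x - 35 = 0: discriminant = 2^2 - 4(1)(-35) = 4 + 140 = 144.
sqrt(144) = 12, so x = (-2 ± 12)/2: x = 5 or x = -7.

x = -7, x = 4, x = 5


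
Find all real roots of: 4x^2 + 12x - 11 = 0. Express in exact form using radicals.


Using the quadratic formula: x = (-b ± sqrt(b^2 - 4ac)) / (2a)
Here a = 4, b = 12, c = -11
Discriminant = b^2 - 4ac = 12^2 - 4(4)(-11) = 144 + 176 = 320
Since discriminant = 320 > 0, there are two real roots.
x = (-12 ± 8*sqrt(5)) / 8
Simplifying: x = (-3 ± 2*sqrt(5)) / 2
Numerically: x ≈ 0.7361 or x ≈ -3.7361

x = (-3 + 2*sqrt(5)) / 2 or x = (-3 - 2*sqrt(5)) / 2


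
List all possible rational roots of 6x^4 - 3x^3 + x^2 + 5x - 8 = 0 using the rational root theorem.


Rational root theorem: possible roots are ±p/q where:
  p divides the constant term (-8): p ∈ {1, 2, 4, 8}
  q divides the leading coefficient (6): q ∈ {1, 2, 3, 6}

All possible rational roots: -8, -4, -8/3, -2, -4/3, -1, -2/3, -1/2, -1/3, -1/6, 1/6, 1/3, 1/2, 2/3, 1, 4/3, 2, 8/3, 4, 8

-8, -4, -8/3, -2, -4/3, -1, -2/3, -1/2, -1/3, -1/6, 1/6, 1/3, 1/2, 2/3, 1, 4/3, 2, 8/3, 4, 8


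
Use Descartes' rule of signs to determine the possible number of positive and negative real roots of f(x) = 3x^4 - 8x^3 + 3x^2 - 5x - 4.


Descartes' rule of signs:

For positive roots, count sign changes in f(x) = 3x^4 - 8x^3 + 3x^2 - 5x - 4:
Signs of coefficients: +, -, +, -, -
Number of sign changes: 3
Possible positive real roots: 3, 1

For negative roots, examine f(-x) = 3x^4 + 8x^3 + 3x^2 + 5x - 4:
Signs of coefficients: +, +, +, +, -
Number of sign changes: 1
Possible negative real roots: 1

Positive roots: 3 or 1; Negative roots: 1


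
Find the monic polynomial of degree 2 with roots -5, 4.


A monic polynomial with roots -5, 4 is:
p(x) = (x + 5)(x - 4)
After multiplying by (x + 5): x + 5
After multiplying by (x - 4): x^2 + x - 20

x^2 + x - 20


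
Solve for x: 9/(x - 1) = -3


Multiply both sides by (x - 1): 9 = -3(x - 1)
Distribute: 9 = -3x + 3
-3x = 9 - 3 = 6
x = -2

x = -2


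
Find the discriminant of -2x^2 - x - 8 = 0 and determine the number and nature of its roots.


For ax^2 + bx + c = 0, discriminant D = b^2 - 4ac
Here a = -2, b = -1, c = -8
D = (-1)^2 - 4(-2)(-8) = 1 - 64 = -63

D = -63 < 0
The equation has no real roots (2 complex conjugate roots).

Discriminant = -63, no real roots (2 complex conjugate roots)


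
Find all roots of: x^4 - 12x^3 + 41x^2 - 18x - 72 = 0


Let p(x) = x^4 - 12x^3 + 41x^2 - 18x - 72. By the rational root theorem (leading coefficient 1), any rational root is an integer divisor of 72: try ±1, ±2, ... in turn.
Test x = 1: value = -60 ≠ 0.
Test x = -1: value = 0 ✓, so (x + 1) is a factor.
Synthetic division by (x + 1): bring down 1; 1(-1) - 12 = -13; (-13)(-1) + 41 = 54; 54(-1) - 18 = -72; (-72)(-1) - 72 = 0 → quotient x^3 - 13x^2 + 54x - 72, remainder 0.
Continue with the quotient x^3 - 13x^2 + 54x - 72 (candidates must divide 72; re-test x = -1 first in case it repeats).
Test x = -1: value = -140 ≠ 0.
Test x = 2: value = -8 ≠ 0.
Test x = -2: value = -240 ≠ 0.
Test x = 3: value = 0 ✓, so (x - 3) is a factor.
Synthetic division by (x - 3): bring down 1; 1(3) - 13 = -10; (-10)(3) + 54 = 24; 24(3) - 72 = 0 → quotient x^2 - 10x + 24, remainder 0.
Solve the quadratic x^2 - 10x + 24 = 0: discriminant = (-10)^2 - 4(1)(24) = 100 - 96 = 4.
sqrt(4) = 2, so x = (10 ± 2)/2: x = 6 or x = 4.
Collecting all roots found:

x = -1, x = 3, x = 4, x = 6


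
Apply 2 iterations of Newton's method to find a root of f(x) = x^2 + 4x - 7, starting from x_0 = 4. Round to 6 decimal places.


Newton's method: x_(n+1) = x_n - f(x_n)/f'(x_n)
f(x) = x^2 + 4x - 7
f'(x) = 2x + 4

Iteration 1:
  f(4.000000) = 25.000000
  f'(4.000000) = 12.000000
  x_1 = 4.000000 - (25.000000)/(12.000000) = 1.916667

Iteration 2:
  f(1.916667) = 4.340278
  f'(1.916667) = 7.833333
  x_2 = 1.916667 - (4.340278)/(7.833333) = 1.362589

x_2 = 1.362589


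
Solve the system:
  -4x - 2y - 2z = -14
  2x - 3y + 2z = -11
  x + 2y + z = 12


Using Cramer's rule. Expand each determinant along the first row.
D  = (-4)*[(-3)*1 - 2*2] - (-2)*[2*1 - 2*1] + (-2)*[2*2 - (-3)*1]
  = (-4)*(-7) - (-2)*(0) + (-2)*(7) = 14
Dx = (-14)*[(-3)*1 - 2*2] - (-2)*[(-11)*1 - 2*12] + (-2)*[(-11)*2 - (-3)*12]
  = (-14)*(-7) - (-2)*(-35) + (-2)*(14) = 0
Dy = (-4)*[(-11)*1 - 2*12] - (-14)*[2*1 - 2*1] + (-2)*[2*12 - (-11)*1]
  = (-4)*(-35) - (-14)*(0) + (-2)*(35) = 70
Dz = (-4)*[(-3)*12 - (-11)*2] - (-2)*[2*12 - (-11)*1] + (-14)*[2*2 - (-3)*1]
  = (-4)*(-14) - (-2)*(35) + (-14)*(7) = 28
x = Dx/D = 0/14 = 0, y = Dy/D = 70/14 = 5, z = Dz/D = 28/14 = 2
Check eq1: (-4)(0) + (-2)(5) + (-2)(2) = -14 = -14 ✓
Check eq2: (2)(0) + (-3)(5) + (2)(2) = -11 = -11 ✓
Check eq3: (1)(0) + (2)(5) + (1)(2) = 12 = 12 ✓

x = 0, y = 5, z = 2


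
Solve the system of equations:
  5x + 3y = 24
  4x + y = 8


Using Cramer's rule:
Determinant D = (5)(1) - (4)(3) = 5 - 12 = -7
Dx = (24)(1) - (8)(3) = 24 - 24 = 0
Dy = (5)(8) - (4)(24) = 40 - 96 = -56
x = Dx/D = 0/-7 = 0
y = Dy/D = -56/-7 = 8

x = 0, y = 8


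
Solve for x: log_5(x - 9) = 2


Convert to exponential form: x - 9 = 5^2 = 25
x = 25 + 9 = 34
Check: log_5(34 - 9) = log_5(25) = log_5(25) = 2 ✓

x = 34


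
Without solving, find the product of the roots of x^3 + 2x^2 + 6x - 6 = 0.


By Vieta's formulas for x^3 + bx^2 + cx + d = 0:
  r1 + r2 + r3 = -b/a = -2
  r1*r2 + r1*r3 + r2*r3 = c/a = 6
  r1*r2*r3 = -d/a = 6


Product = 6


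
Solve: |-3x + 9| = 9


An absolute value equation |expr| = 9 gives two cases:
Case 1: -3x + 9 = 9
  -3x = 0, so x = 0
Case 2: -3x + 9 = -9
  -3x = -18, so x = 6

x = 0, x = 6


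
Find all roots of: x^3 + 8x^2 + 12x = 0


The constant term is 0, so x = 0 is a root. Factor out x:
  x^2 + 8x + 12 = 0
Solve the quadratic x^2 + 8x + 12 = 0: discriminant = 8^2 - 4(1)(12) = 64 - 48 = 16.
sqrt(16) = 4, so x = (-8 ± 4)/2: x = -2 or x = -6.
Collecting all roots found:

x = -6, x = -2, x = 0


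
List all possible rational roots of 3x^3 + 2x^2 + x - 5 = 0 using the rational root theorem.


Rational root theorem: possible roots are ±p/q where:
  p divides the constant term (-5): p ∈ {1, 5}
  q divides the leading coefficient (3): q ∈ {1, 3}

All possible rational roots: -5, -5/3, -1, -1/3, 1/3, 1, 5/3, 5

-5, -5/3, -1, -1/3, 1/3, 1, 5/3, 5


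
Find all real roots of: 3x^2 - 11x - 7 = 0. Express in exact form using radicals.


Using the quadratic formula: x = (-b ± sqrt(b^2 - 4ac)) / (2a)
Here a = 3, b = -11, c = -7
Discriminant = b^2 - 4ac = (-11)^2 - 4(3)(-7) = 121 + 84 = 205
Since discriminant = 205 > 0, there are two real roots.
x = (11 ± sqrt(205)) / 6
Numerically: x ≈ 4.2196 or x ≈ -0.5530

x = (11 + sqrt(205)) / 6 or x = (11 - sqrt(205)) / 6


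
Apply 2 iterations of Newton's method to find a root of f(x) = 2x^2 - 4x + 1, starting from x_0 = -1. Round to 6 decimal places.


Newton's method: x_(n+1) = x_n - f(x_n)/f'(x_n)
f(x) = 2x^2 - 4x + 1
f'(x) = 4x - 4

Iteration 1:
  f(-1.000000) = 7.000000
  f'(-1.000000) = -8.000000
  x_1 = -1.000000 - (7.000000)/(-8.000000) = -0.125000

Iteration 2:
  f(-0.125000) = 1.531250
  f'(-0.125000) = -4.500000
  x_2 = -0.125000 - (1.531250)/(-4.500000) = 0.215278

x_2 = 0.215278


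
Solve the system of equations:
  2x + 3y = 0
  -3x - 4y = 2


Using Cramer's rule:
Determinant D = (2)(-4) - (-3)(3) = -8 + 9 = 1
Dx = (0)(-4) - (2)(3) = 0 - 6 = -6
Dy = (2)(2) - (-3)(0) = 4 - 0 = 4
x = Dx/D = -6/1 = -6
y = Dy/D = 4/1 = 4

x = -6, y = 4


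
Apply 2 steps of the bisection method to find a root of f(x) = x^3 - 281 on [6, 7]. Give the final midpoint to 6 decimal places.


f(x) = x^3 - 281
f(6) = -65 < 0
f(7) = 62 > 0

Step 1: midpoint = (6.000000 + 7.000000)/2 = 6.500000
  f(6.500000) = -6.375000
  f(mid) < 0, so root is in [6.500000, 7.000000]

Step 2: midpoint = (6.500000 + 7.000000)/2 = 6.750000
  f(6.750000) = 26.546875
  f(mid) > 0, so root is in [6.500000, 6.750000]

midpoint = 6.750000


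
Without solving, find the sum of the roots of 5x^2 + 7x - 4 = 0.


By Vieta's formulas for ax^2 + bx + c = 0:
  Sum of roots = -b/a
  Product of roots = c/a

Here a = 5, b = 7, c = -4
Sum = -(7)/5 = -7/5
Product = -4/5 = -4/5

Sum = -7/5


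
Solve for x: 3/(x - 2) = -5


Multiply both sides by (x - 2): 3 = -5(x - 2)
Distribute: 3 = -5x + 10
-5x = 3 - 10 = -7
x = 7/5

x = 7/5


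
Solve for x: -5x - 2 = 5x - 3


Starting with: -5x - 2 = 5x - 3
Move all x terms to left: (-5 - 5)x = -3 + 2
Simplify: -10x = -1
Divide both sides by -10: x = 1/10

x = 1/10


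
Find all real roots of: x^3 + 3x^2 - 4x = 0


The constant term is 0, so x = 0 is a root. Factor out x:
  x(x^2 + 3x - 4) = 0
Solve the quadratic x^2 + 3x - 4 = 0: discriminant = 3^2 - 4(1)(-4) = 9 + 16 = 25.
sqrt(25) = 5, so x = (-3 ± 5)/2: x = 1 or x = -4.

x = -4, x = 0, x = 1


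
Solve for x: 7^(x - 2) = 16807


Express both sides with the same base.
16807 = 7^5
Since the bases match, equate exponents: x - 2 = 5
So x = 5 - (-2) = 7

x = 7


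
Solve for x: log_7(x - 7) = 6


Convert to exponential form: x - 7 = 7^6 = 117649
x = 117649 + 7 = 117656
Check: log_7(117656 - 7) = log_7(117649) = log_7(117649) = 6 ✓

x = 117656


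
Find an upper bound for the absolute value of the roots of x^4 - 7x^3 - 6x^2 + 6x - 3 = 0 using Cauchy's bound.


Cauchy's bound: all roots r satisfy |r| <= 1 + max(|a_i/a_n|) for i = 0,...,n-1
where a_n is the leading coefficient.

Coefficients: [1, -7, -6, 6, -3]
Leading coefficient a_n = 1
Ratios |a_i/a_n|: 7, 6, 6, 3
Maximum ratio: 7
Cauchy's bound: |r| <= 1 + 7 = 8

Upper bound = 8


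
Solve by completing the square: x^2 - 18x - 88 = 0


Start: x^2 - 18x - 88 = 0
Move constant: x^2 - 18x = 88
Half of -18 is -9, squared is 81
Add 81 to both sides: x^2 - 18x + 81 = 169
(x - 9)^2 = 169
x - 9 = ±13
x = 9 + 13 = 22 or x = 9 - 13 = -4

x = -4, x = 22


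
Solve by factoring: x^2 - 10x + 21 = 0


We need two numbers that multiply to 21 and add to -10.
Those numbers are -7 and -3 (since (-7) * (-3) = 21 and (-7) + (-3) = -10).
So x^2 - 10x + 21 = (x - 7)(x - 3) = 0
Setting each factor to zero: x = 7 or x = 3

x = 3, x = 7


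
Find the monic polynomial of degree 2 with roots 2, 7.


A monic polynomial with roots 2, 7 is:
p(x) = (x - 2)(x - 7)
After multiplying by (x - 2): x - 2
After multiplying by (x - 7): x^2 - 9x + 14

x^2 - 9x + 14


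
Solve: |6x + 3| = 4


An absolute value equation |expr| = 4 gives two cases:
Case 1: 6x + 3 = 4
  6x = 1, so x = 1/6
Case 2: 6x + 3 = -4
  6x = -7, so x = -7/6

x = -7/6, x = 1/6


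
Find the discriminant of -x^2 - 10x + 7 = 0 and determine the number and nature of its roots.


For ax^2 + bx + c = 0, discriminant D = b^2 - 4ac
Here a = -1, b = -10, c = 7
D = (-10)^2 - 4(-1)(7) = 100 + 28 = 128

D = 128 > 0 but not a perfect square
The equation has 2 distinct real irrational roots.

Discriminant = 128, 2 distinct real irrational roots


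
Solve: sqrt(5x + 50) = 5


Square both sides: 5x + 50 = 5^2 = 25
5x = 25 - 50 = -25
x = -5
Check: sqrt(5*(-5) + 50) = sqrt(25) = 5 ✓

x = -5


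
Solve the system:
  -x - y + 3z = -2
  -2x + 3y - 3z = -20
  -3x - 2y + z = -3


Using Cramer's rule. Expand each determinant along the first row.
D  = (-1)*[3*1 - (-3)*(-2)] - (-1)*[(-2)*1 - (-3)*(-3)] + 3*[(-2)*(-2) - 3*(-3)]
  = (-1)*(-3) - (-1)*(-11) + 3*(13) = 31
Dx = (-2)*[3*1 - (-3)*(-2)] - (-1)*[(-20)*1 - (-3)*(-3)] + 3*[(-20)*(-2) - 3*(-3)]
  = (-2)*(-3) - (-1)*(-29) + 3*(49) = 124
Dy = (-1)*[(-20)*1 - (-3)*(-3)] - (-2)*[(-2)*1 - (-3)*(-3)] + 3*[(-2)*(-3) - (-20)*(-3)]
  = (-1)*(-29) - (-2)*(-11) + 3*(-54) = -155
Dz = (-1)*[3*(-3) - (-20)*(-2)] - (-1)*[(-2)*(-3) - (-20)*(-3)] + (-2)*[(-2)*(-2) - 3*(-3)]
  = (-1)*(-49) - (-1)*(-54) + (-2)*(13) = -31
x = Dx/D = 124/31 = 4, y = Dy/D = -155/31 = -5, z = Dz/D = -31/31 = -1
Check eq1: (-1)(4) + (-1)(-5) + (3)(-1) = -2 = -2 ✓
Check eq2: (-2)(4) + (3)(-5) + (-3)(-1) = -20 = -20 ✓
Check eq3: (-3)(4) + (-2)(-5) + (1)(-1) = -3 = -3 ✓

x = 4, y = -5, z = -1


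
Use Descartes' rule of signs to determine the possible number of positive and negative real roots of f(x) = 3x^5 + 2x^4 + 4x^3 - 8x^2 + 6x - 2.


Descartes' rule of signs:

For positive roots, count sign changes in f(x) = 3x^5 + 2x^4 + 4x^3 - 8x^2 + 6x - 2:
Signs of coefficients: +, +, +, -, +, -
Number of sign changes: 3
Possible positive real roots: 3, 1

For negative roots, examine f(-x) = -3x^5 + 2x^4 - 4x^3 - 8x^2 - 6x - 2:
Signs of coefficients: -, +, -, -, -, -
Number of sign changes: 2
Possible negative real roots: 2, 0

Positive roots: 3 or 1; Negative roots: 2 or 0


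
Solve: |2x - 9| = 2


An absolute value equation |expr| = 2 gives two cases:
Case 1: 2x - 9 = 2
  2x = 11, so x = 11/2
Case 2: 2x - 9 = -2
  2x = 7, so x = 7/2

x = 7/2, x = 11/2


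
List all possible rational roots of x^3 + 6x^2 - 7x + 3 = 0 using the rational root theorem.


Rational root theorem: possible roots are ±p/q where:
  p divides the constant term (3): p ∈ {1, 3}
  q divides the leading coefficient (1): q ∈ {1}

All possible rational roots: -3, -1, 1, 3

-3, -1, 1, 3


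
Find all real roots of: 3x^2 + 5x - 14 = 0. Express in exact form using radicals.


Using the quadratic formula: x = (-b ± sqrt(b^2 - 4ac)) / (2a)
Here a = 3, b = 5, c = -14
Discriminant = b^2 - 4ac = 5^2 - 4(3)(-14) = 25 + 168 = 193
Since discriminant = 193 > 0, there are two real roots.
x = (-5 ± sqrt(193)) / 6
Numerically: x ≈ 1.4821 or x ≈ -3.1487

x = (-5 + sqrt(193)) / 6 or x = (-5 - sqrt(193)) / 6


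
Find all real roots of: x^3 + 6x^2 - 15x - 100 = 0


Let p(x) = x^3 + 6x^2 - 15x - 100. By the rational root theorem (leading coefficient 1), any rational root is an integer divisor of 100: try ±1, ±2, ... in turn.
Test x = 1: value = -108 ≠ 0.
Test x = -1: value = -80 ≠ 0.
Test x = 2: value = -98 ≠ 0.
Test x = -2: value = -54 ≠ 0.
Test x = 4: value = 0 ✓, so (x - 4) is a factor.
Synthetic division by (x - 4): bring down 1; 1(4) + 6 = 10; 10(4) - 15 = 25; 25(4) - 100 = 0 → quotient x^2 + 10x + 25, remainder 0.
Solve the quadratic x^2 + 10x + 25 = 0: discriminant = 10^2 - 4(1)(25) = 100 - 100 = 0.
Discriminant = 0, so a double root: x = -10/2 = -5.

x = -5 (multiplicity 2), x = 4


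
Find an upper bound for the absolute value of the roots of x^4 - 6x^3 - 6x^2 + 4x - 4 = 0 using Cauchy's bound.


Cauchy's bound: all roots r satisfy |r| <= 1 + max(|a_i/a_n|) for i = 0,...,n-1
where a_n is the leading coefficient.

Coefficients: [1, -6, -6, 4, -4]
Leading coefficient a_n = 1
Ratios |a_i/a_n|: 6, 6, 4, 4
Maximum ratio: 6
Cauchy's bound: |r| <= 1 + 6 = 7

Upper bound = 7


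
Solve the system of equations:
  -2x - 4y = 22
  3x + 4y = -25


Using Cramer's rule:
Determinant D = (-2)(4) - (3)(-4) = -8 + 12 = 4
Dx = (22)(4) - (-25)(-4) = 88 - 100 = -12
Dy = (-2)(-25) - (3)(22) = 50 - 66 = -16
x = Dx/D = -12/4 = -3
y = Dy/D = -16/4 = -4

x = -3, y = -4


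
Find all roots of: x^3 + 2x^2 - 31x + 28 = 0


Let p(x) = x^3 + 2x^2 - 31x + 28. By the rational root theorem (leading coefficient 1), any rational root is an integer divisor of 28: try ±1, ±2, ... in turn.
Test x = 1: value = 0 ✓, so (x - 1) is a factor.
Synthetic division by (x - 1): bring down 1; 1(1) + 2 = 3; 3(1) - 31 = -28; (-28)(1) + 28 = 0 → quotient x^2 + 3x - 28, remainder 0.
Solve the quadratic x^2 + 3x - 28 = 0: discriminant = 3^2 - 4(1)(-28) = 9 + 112 = 121.
sqrt(121) = 11, so x = (-3 ± 11)/2: x = 4 or x = -7.
Collecting all roots found:

x = -7, x = 1, x = 4


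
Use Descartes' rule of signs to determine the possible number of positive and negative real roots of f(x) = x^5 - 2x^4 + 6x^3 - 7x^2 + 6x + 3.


Descartes' rule of signs:

For positive roots, count sign changes in f(x) = x^5 - 2x^4 + 6x^3 - 7x^2 + 6x + 3:
Signs of coefficients: +, -, +, -, +, +
Number of sign changes: 4
Possible positive real roots: 4, 2, 0

For negative roots, examine f(-x) = -x^5 - 2x^4 - 6x^3 - 7x^2 - 6x + 3:
Signs of coefficients: -, -, -, -, -, +
Number of sign changes: 1
Possible negative real roots: 1

Positive roots: 4 or 2 or 0; Negative roots: 1


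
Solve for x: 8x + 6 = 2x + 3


Starting with: 8x + 6 = 2x + 3
Move all x terms to left: (8 - 2)x = 3 - 6
Simplify: 6x = -3
Divide both sides by 6: x = -1/2

x = -1/2


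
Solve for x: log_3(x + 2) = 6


Convert to exponential form: x + 2 = 3^6 = 729
x = 729 - 2 = 727
Check: log_3(727 + 2) = log_3(729) = log_3(729) = 6 ✓

x = 727


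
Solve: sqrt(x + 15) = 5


Square both sides: x + 15 = 5^2 = 25
x = 25 - 15 = 10
x = 10
Check: sqrt(1*10 + 15) = sqrt(25) = 5 ✓

x = 10


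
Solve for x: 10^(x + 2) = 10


Express both sides with the same base.
10 = 10^1
Since the bases match, equate exponents: x + 2 = 1
So x = 1 - (2) = -1

x = -1


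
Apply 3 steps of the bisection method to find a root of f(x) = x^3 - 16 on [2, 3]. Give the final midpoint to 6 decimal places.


f(x) = x^3 - 16
f(2) = -8 < 0
f(3) = 11 > 0

Step 1: midpoint = (2.000000 + 3.000000)/2 = 2.500000
  f(2.500000) = -0.375000
  f(mid) < 0, so root is in [2.500000, 3.000000]

Step 2: midpoint = (2.500000 + 3.000000)/2 = 2.750000
  f(2.750000) = 4.796875
  f(mid) > 0, so root is in [2.500000, 2.750000]

Step 3: midpoint = (2.500000 + 2.750000)/2 = 2.625000
  f(2.625000) = 2.087891
  f(mid) > 0, so root is in [2.500000, 2.625000]

midpoint = 2.625000


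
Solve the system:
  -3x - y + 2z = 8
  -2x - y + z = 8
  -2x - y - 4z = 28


Using Cramer's rule. Expand each determinant along the first row.
D  = (-3)*[(-1)*(-4) - 1*(-1)] - (-1)*[(-2)*(-4) - 1*(-2)] + 2*[(-2)*(-1) - (-1)*(-2)]
  = (-3)*(5) - (-1)*(10) + 2*(0) = -5
Dx = 8*[(-1)*(-4) - 1*(-1)] - (-1)*[8*(-4) - 1*28] + 2*[8*(-1) - (-1)*28]
  = 8*(5) - (-1)*(-60) + 2*(20) = 20
Dy = (-3)*[8*(-4) - 1*28] - 8*[(-2)*(-4) - 1*(-2)] + 2*[(-2)*28 - 8*(-2)]
  = (-3)*(-60) - 8*(10) + 2*(-40) = 20
Dz = (-3)*[(-1)*28 - 8*(-1)] - (-1)*[(-2)*28 - 8*(-2)] + 8*[(-2)*(-1) - (-1)*(-2)]
  = (-3)*(-20) - (-1)*(-40) + 8*(0) = 20
x = Dx/D = 20/-5 = -4, y = Dy/D = 20/-5 = -4, z = Dz/D = 20/-5 = -4
Check eq1: (-3)(-4) + (-1)(-4) + (2)(-4) = 8 = 8 ✓
Check eq2: (-2)(-4) + (-1)(-4) + (1)(-4) = 8 = 8 ✓
Check eq3: (-2)(-4) + (-1)(-4) + (-4)(-4) = 28 = 28 ✓

x = -4, y = -4, z = -4


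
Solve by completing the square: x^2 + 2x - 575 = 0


Start: x^2 + 2x - 575 = 0
Move constant: x^2 + 2x = 575
Half of 2 is 1, squared is 1
Add 1 to both sides: x^2 + 2x + 1 = 576
(x + 1)^2 = 576
x + 1 = ±24
x = -1 + 24 = 23 or x = -1 - 24 = -25

x = -25, x = 23


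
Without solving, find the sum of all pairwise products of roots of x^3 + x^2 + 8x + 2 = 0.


By Vieta's formulas for x^3 + bx^2 + cx + d = 0:
  r1 + r2 + r3 = -b/a = -1
  r1*r2 + r1*r3 + r2*r3 = c/a = 8
  r1*r2*r3 = -d/a = -2


Sum of pairwise products = 8


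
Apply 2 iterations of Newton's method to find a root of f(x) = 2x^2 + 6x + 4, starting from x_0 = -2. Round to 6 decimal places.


Newton's method: x_(n+1) = x_n - f(x_n)/f'(x_n)
f(x) = 2x^2 + 6x + 4
f'(x) = 4x + 6

Iteration 1:
  f(-2.000000) = 0.000000
  f'(-2.000000) = -2.000000
  x_1 = -2.000000 - (0.000000)/(-2.000000) = -2.000000

Iteration 2:
  f(-2.000000) = 0.000000
  f'(-2.000000) = -2.000000
  x_2 = -2.000000 - (0.000000)/(-2.000000) = -2.000000

x_2 = -2.000000


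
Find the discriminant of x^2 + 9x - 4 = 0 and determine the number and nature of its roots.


For ax^2 + bx + c = 0, discriminant D = b^2 - 4ac
Here a = 1, b = 9, c = -4
D = (9)^2 - 4(1)(-4) = 81 + 16 = 97

D = 97 > 0 but not a perfect square
The equation has 2 distinct real irrational roots.

Discriminant = 97, 2 distinct real irrational roots


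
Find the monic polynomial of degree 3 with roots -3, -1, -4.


A monic polynomial with roots -3, -1, -4 is:
p(x) = (x + 3)(x + 1)(x + 4)
After multiplying by (x + 3): x + 3
After multiplying by (x + 1): x^2 + 4x + 3
After multiplying by (x + 4): x^3 + 8x^2 + 19x + 12

x^3 + 8x^2 + 19x + 12


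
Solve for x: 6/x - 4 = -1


Subtract -4 from both sides: 6/x = 3
Multiply both sides by x: 6 = 3 * x
Divide by 3: x = 2

x = 2


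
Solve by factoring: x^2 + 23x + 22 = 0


We need two numbers that multiply to 22 and add to 23.
Those numbers are 22 and 1 (since 22 * 1 = 22 and 22 + 1 = 23).
So x^2 + 23x + 22 = (x + 22)(x + 1) = 0
Setting each factor to zero: x = -22 or x = -1

x = -22, x = -1


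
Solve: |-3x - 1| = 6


An absolute value equation |expr| = 6 gives two cases:
Case 1: -3x - 1 = 6
  -3x = 7, so x = -7/3
Case 2: -3x - 1 = -6
  -3x = -5, so x = 5/3

x = -7/3, x = 5/3


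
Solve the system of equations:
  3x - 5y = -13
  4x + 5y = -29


Using Cramer's rule:
Determinant D = (3)(5) - (4)(-5) = 15 + 20 = 35
Dx = (-13)(5) - (-29)(-5) = -65 - 145 = -210
Dy = (3)(-29) - (4)(-13) = -87 + 52 = -35
x = Dx/D = -210/35 = -6
y = Dy/D = -35/35 = -1

x = -6, y = -1


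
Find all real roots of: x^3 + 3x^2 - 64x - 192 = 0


Let p(x) = x^3 + 3x^2 - 64x - 192. By the rational root theorem (leading coefficient 1), any rational root is an integer divisor of 192: try ±1, ±2, ... in turn.
Test x = 1: value = -252 ≠ 0.
Test x = -1: value = -126 ≠ 0.
Test x = 2: value = -300 ≠ 0.
Test x = -2: value = -60 ≠ 0.
Test x = 3: value = -330 ≠ 0.
Test x = -3: value = 0 ✓, so (x + 3) is a factor.
Synthetic division by (x + 3): bring down 1; 1(-3) + 3 = 0; 0(-3) - 64 = -64; (-64)(-3) - 192 = 0 → quotient x^2 - 64, remainder 0.
Solve the quadratic x^2 - 64 = 0: discriminant = 0^2 - 4(1)(-64) = 0 + 256 = 256.
sqrt(256) = 16, so x = (0 ± 16)/2: x = 8 or x = -8.

x = -8, x = -3, x = 8


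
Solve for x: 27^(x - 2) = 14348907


Express both sides with the same base.
14348907 = 27^5
Since the bases match, equate exponents: x - 2 = 5
So x = 5 - (-2) = 7

x = 7


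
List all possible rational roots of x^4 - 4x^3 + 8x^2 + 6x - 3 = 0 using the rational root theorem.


Rational root theorem: possible roots are ±p/q where:
  p divides the constant term (-3): p ∈ {1, 3}
  q divides the leading coefficient (1): q ∈ {1}

All possible rational roots: -3, -1, 1, 3

-3, -1, 1, 3


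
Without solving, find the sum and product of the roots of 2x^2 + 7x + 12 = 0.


By Vieta's formulas for ax^2 + bx + c = 0:
  Sum of roots = -b/a
  Product of roots = c/a

Here a = 2, b = 7, c = 12
Sum = -(7)/2 = -7/2
Product = 12/2 = 6

Sum = -7/2, Product = 6


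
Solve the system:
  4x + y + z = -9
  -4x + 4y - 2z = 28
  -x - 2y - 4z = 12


Using Cramer's rule. Expand each determinant along the first row.
D  = 4*[4*(-4) - (-2)*(-2)] - 1*[(-4)*(-4) - (-2)*(-1)] + 1*[(-4)*(-2) - 4*(-1)]
  = 4*(-20) - 1*(14) + 1*(12) = -82
Dx = (-9)*[4*(-4) - (-2)*(-2)] - 1*[28*(-4) - (-2)*12] + 1*[28*(-2) - 4*12]
  = (-9)*(-20) - 1*(-88) + 1*(-104) = 164
Dy = 4*[28*(-4) - (-2)*12] - (-9)*[(-4)*(-4) - (-2)*(-1)] + 1*[(-4)*12 - 28*(-1)]
  = 4*(-88) - (-9)*(14) + 1*(-20) = -246
Dz = 4*[4*12 - 28*(-2)] - 1*[(-4)*12 - 28*(-1)] + (-9)*[(-4)*(-2) - 4*(-1)]
  = 4*(104) - 1*(-20) + (-9)*(12) = 328
x = Dx/D = 164/-82 = -2, y = Dy/D = -246/-82 = 3, z = Dz/D = 328/-82 = -4
Check eq1: (4)(-2) + (1)(3) + (1)(-4) = -9 = -9 ✓
Check eq2: (-4)(-2) + (4)(3) + (-2)(-4) = 28 = 28 ✓
Check eq3: (-1)(-2) + (-2)(3) + (-4)(-4) = 12 = 12 ✓

x = -2, y = 3, z = -4


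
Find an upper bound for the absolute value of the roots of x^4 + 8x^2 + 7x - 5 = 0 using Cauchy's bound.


Cauchy's bound: all roots r satisfy |r| <= 1 + max(|a_i/a_n|) for i = 0,...,n-1
where a_n is the leading coefficient.

Coefficients: [1, 0, 8, 7, -5]
Leading coefficient a_n = 1
Ratios |a_i/a_n|: 0, 8, 7, 5
Maximum ratio: 8
Cauchy's bound: |r| <= 1 + 8 = 9

Upper bound = 9


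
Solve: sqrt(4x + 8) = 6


Square both sides: 4x + 8 = 6^2 = 36
4x = 36 - 8 = 28
x = 7
Check: sqrt(4*7 + 8) = sqrt(36) = 6 ✓

x = 7


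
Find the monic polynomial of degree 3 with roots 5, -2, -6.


A monic polynomial with roots 5, -2, -6 is:
p(x) = (x - 5)(x + 2)(x + 6)
After multiplying by (x - 5): x - 5
After multiplying by (x + 2): x^2 - 3x - 10
After multiplying by (x + 6): x^3 + 3x^2 - 28x - 60

x^3 + 3x^2 - 28x - 60


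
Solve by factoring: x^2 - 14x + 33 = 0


We need two numbers that multiply to 33 and add to -14.
Those numbers are -11 and -3 (since (-11) * (-3) = 33 and (-11) + (-3) = -14).
So x^2 - 14x + 33 = (x - 11)(x - 3) = 0
Setting each factor to zero: x = 11 or x = 3

x = 3, x = 11


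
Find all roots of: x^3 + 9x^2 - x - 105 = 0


Let p(x) = x^3 + 9x^2 - x - 105. By the rational root theorem (leading coefficient 1), any rational root is an integer divisor of 105: try ±1, ±2, ... in turn.
Test x = 1: value = -96 ≠ 0.
Test x = -1: value = -96 ≠ 0.
Test x = 3: value = 0 ✓, so (x - 3) is a factor.
Synthetic division by (x - 3): bring down 1; 1(3) + 9 = 12; 12(3) - 1 = 35; 35(3) - 105 = 0 → quotient x^2 + 12x + 35, remainder 0.
Solve the quadratic x^2 + 12x + 35 = 0: discriminant = 12^2 - 4(1)(35) = 144 - 140 = 4.
sqrt(4) = 2, so x = (-12 ± 2)/2: x = -5 or x = -7.
Collecting all roots found:

x = -7, x = -5, x = 3


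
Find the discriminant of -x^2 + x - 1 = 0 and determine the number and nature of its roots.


For ax^2 + bx + c = 0, discriminant D = b^2 - 4ac
Here a = -1, b = 1, c = -1
D = (1)^2 - 4(-1)(-1) = 1 - 4 = -3

D = -3 < 0
The equation has no real roots (2 complex conjugate roots).

Discriminant = -3, no real roots (2 complex conjugate roots)


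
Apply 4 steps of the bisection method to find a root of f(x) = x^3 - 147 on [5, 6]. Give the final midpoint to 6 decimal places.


f(x) = x^3 - 147
f(5) = -22 < 0
f(6) = 69 > 0

Step 1: midpoint = (5.000000 + 6.000000)/2 = 5.500000
  f(5.500000) = 19.375000
  f(mid) > 0, so root is in [5.000000, 5.500000]

Step 2: midpoint = (5.000000 + 5.500000)/2 = 5.250000
  f(5.250000) = -2.296875
  f(mid) < 0, so root is in [5.250000, 5.500000]

Step 3: midpoint = (5.250000 + 5.500000)/2 = 5.375000
  f(5.375000) = 8.287109
  f(mid) > 0, so root is in [5.250000, 5.375000]

Step 4: midpoint = (5.250000 + 5.375000)/2 = 5.312500
  f(5.312500) = 2.932861
  f(mid) > 0, so root is in [5.250000, 5.312500]

midpoint = 5.312500


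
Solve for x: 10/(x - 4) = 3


Multiply both sides by (x - 4): 10 = 3(x - 4)
Distribute: 10 = 3x - 12
3x = 10 + 12 = 22
x = 22/3

x = 22/3


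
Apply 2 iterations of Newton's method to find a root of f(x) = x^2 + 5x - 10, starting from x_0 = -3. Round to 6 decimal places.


Newton's method: x_(n+1) = x_n - f(x_n)/f'(x_n)
f(x) = x^2 + 5x - 10
f'(x) = 2x + 5

Iteration 1:
  f(-3.000000) = -16.000000
  f'(-3.000000) = -1.000000
  x_1 = -3.000000 - (-16.000000)/(-1.000000) = -19.000000

Iteration 2:
  f(-19.000000) = 256.000000
  f'(-19.000000) = -33.000000
  x_2 = -19.000000 - (256.000000)/(-33.000000) = -11.242424

x_2 = -11.242424


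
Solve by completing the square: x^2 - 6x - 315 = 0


Start: x^2 - 6x - 315 = 0
Move constant: x^2 - 6x = 315
Half of -6 is -3, squared is 9
Add 9 to both sides: x^2 - 6x + 9 = 324
(x - 3)^2 = 324
x - 3 = ±18
x = 3 + 18 = 21 or x = 3 - 18 = -15

x = -15, x = 21


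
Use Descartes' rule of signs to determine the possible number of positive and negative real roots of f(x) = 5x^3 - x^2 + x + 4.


Descartes' rule of signs:

For positive roots, count sign changes in f(x) = 5x^3 - x^2 + x + 4:
Signs of coefficients: +, -, +, +
Number of sign changes: 2
Possible positive real roots: 2, 0

For negative roots, examine f(-x) = -5x^3 - x^2 - x + 4:
Signs of coefficients: -, -, -, +
Number of sign changes: 1
Possible negative real roots: 1

Positive roots: 2 or 0; Negative roots: 1


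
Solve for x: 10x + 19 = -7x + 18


Starting with: 10x + 19 = -7x + 18
Move all x terms to left: (10 + 7)x = 18 - 19
Simplify: 17x = -1
Divide both sides by 17: x = -1/17

x = -1/17


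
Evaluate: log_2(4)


We need the exponent such that 2^? = 4
2^2 = 4
Therefore log_2(4) = 2

2


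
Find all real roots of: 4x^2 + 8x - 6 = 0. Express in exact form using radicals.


Using the quadratic formula: x = (-b ± sqrt(b^2 - 4ac)) / (2a)
Here a = 4, b = 8, c = -6
Discriminant = b^2 - 4ac = 8^2 - 4(4)(-6) = 64 + 96 = 160
Since discriminant = 160 > 0, there are two real roots.
x = (-8 ± 4*sqrt(10)) / 8
Simplifying: x = (-2 ± sqrt(10)) / 2
Numerically: x ≈ 0.5811 or x ≈ -2.5811

x = (-2 + sqrt(10)) / 2 or x = (-2 - sqrt(10)) / 2


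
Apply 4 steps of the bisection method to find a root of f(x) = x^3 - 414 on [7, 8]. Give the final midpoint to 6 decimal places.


f(x) = x^3 - 414
f(7) = -71 < 0
f(8) = 98 > 0

Step 1: midpoint = (7.000000 + 8.000000)/2 = 7.500000
  f(7.500000) = 7.875000
  f(mid) > 0, so root is in [7.000000, 7.500000]

Step 2: midpoint = (7.000000 + 7.500000)/2 = 7.250000
  f(7.250000) = -32.921875
  f(mid) < 0, so root is in [7.250000, 7.500000]

Step 3: midpoint = (7.250000 + 7.500000)/2 = 7.375000
  f(7.375000) = -12.869141
  f(mid) < 0, so root is in [7.375000, 7.500000]

Step 4: midpoint = (7.375000 + 7.500000)/2 = 7.437500
  f(7.437500) = -2.584229
  f(mid) < 0, so root is in [7.437500, 7.500000]

midpoint = 7.437500


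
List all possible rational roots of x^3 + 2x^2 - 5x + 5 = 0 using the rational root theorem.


Rational root theorem: possible roots are ±p/q where:
  p divides the constant term (5): p ∈ {1, 5}
  q divides the leading coefficient (1): q ∈ {1}

All possible rational roots: -5, -1, 1, 5

-5, -1, 1, 5


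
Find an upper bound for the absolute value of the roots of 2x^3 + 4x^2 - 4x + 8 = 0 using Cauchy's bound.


Cauchy's bound: all roots r satisfy |r| <= 1 + max(|a_i/a_n|) for i = 0,...,n-1
where a_n is the leading coefficient.

Coefficients: [2, 4, -4, 8]
Leading coefficient a_n = 2
Ratios |a_i/a_n|: 2, 2, 4
Maximum ratio: 4
Cauchy's bound: |r| <= 1 + 4 = 5

Upper bound = 5


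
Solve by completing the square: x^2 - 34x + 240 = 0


Start: x^2 - 34x + 240 = 0
Move constant: x^2 - 34x = -240
Half of -34 is -17, squared is 289
Add 289 to both sides: x^2 - 34x + 289 = 49
(x - 17)^2 = 49
x - 17 = ±7
x = 17 + 7 = 24 or x = 17 - 7 = 10

x = 10, x = 24


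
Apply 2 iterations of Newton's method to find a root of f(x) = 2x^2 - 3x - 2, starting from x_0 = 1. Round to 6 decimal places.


Newton's method: x_(n+1) = x_n - f(x_n)/f'(x_n)
f(x) = 2x^2 - 3x - 2
f'(x) = 4x - 3

Iteration 1:
  f(1.000000) = -3.000000
  f'(1.000000) = 1.000000
  x_1 = 1.000000 - (-3.000000)/(1.000000) = 4.000000

Iteration 2:
  f(4.000000) = 18.000000
  f'(4.000000) = 13.000000
  x_2 = 4.000000 - (18.000000)/(13.000000) = 2.615385

x_2 = 2.615385


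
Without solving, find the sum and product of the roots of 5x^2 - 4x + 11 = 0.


By Vieta's formulas for ax^2 + bx + c = 0:
  Sum of roots = -b/a
  Product of roots = c/a

Here a = 5, b = -4, c = 11
Sum = -(-4)/5 = 4/5
Product = 11/5 = 11/5

Sum = 4/5, Product = 11/5


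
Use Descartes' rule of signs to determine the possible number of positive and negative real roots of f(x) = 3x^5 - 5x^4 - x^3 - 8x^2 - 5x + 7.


Descartes' rule of signs:

For positive roots, count sign changes in f(x) = 3x^5 - 5x^4 - x^3 - 8x^2 - 5x + 7:
Signs of coefficients: +, -, -, -, -, +
Number of sign changes: 2
Possible positive real roots: 2, 0

For negative roots, examine f(-x) = -3x^5 - 5x^4 + x^3 - 8x^2 + 5x + 7:
Signs of coefficients: -, -, +, -, +, +
Number of sign changes: 3
Possible negative real roots: 3, 1

Positive roots: 2 or 0; Negative roots: 3 or 1


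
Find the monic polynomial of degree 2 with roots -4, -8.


A monic polynomial with roots -4, -8 is:
p(x) = (x + 4)(x + 8)
After multiplying by (x + 4): x + 4
After multiplying by (x + 8): x^2 + 12x + 32

x^2 + 12x + 32


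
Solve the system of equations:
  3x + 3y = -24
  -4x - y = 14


Using Cramer's rule:
Determinant D = (3)(-1) - (-4)(3) = -3 + 12 = 9
Dx = (-24)(-1) - (14)(3) = 24 - 42 = -18
Dy = (3)(14) - (-4)(-24) = 42 - 96 = -54
x = Dx/D = -18/9 = -2
y = Dy/D = -54/9 = -6

x = -2, y = -6


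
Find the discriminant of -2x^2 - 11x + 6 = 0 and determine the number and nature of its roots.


For ax^2 + bx + c = 0, discriminant D = b^2 - 4ac
Here a = -2, b = -11, c = 6
D = (-11)^2 - 4(-2)(6) = 121 + 48 = 169

D = 169 > 0 and is a perfect square (sqrt = 13)
The equation has 2 distinct real rational roots.

Discriminant = 169, 2 distinct real rational roots


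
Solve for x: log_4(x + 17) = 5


Convert to exponential form: x + 17 = 4^5 = 1024
x = 1024 - 17 = 1007
Check: log_4(1007 + 17) = log_4(1024) = log_4(1024) = 5 ✓

x = 1007


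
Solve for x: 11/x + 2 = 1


Subtract 2 from both sides: 11/x = -1
Multiply both sides by x: 11 = -1 * x
Divide by -1: x = -11

x = -11


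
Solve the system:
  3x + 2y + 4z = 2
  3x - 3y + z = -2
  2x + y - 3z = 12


Using Cramer's rule. Expand each determinant along the first row.
D  = 3*[(-3)*(-3) - 1*1] - 2*[3*(-3) - 1*2] + 4*[3*1 - (-3)*2]
  = 3*(8) - 2*(-11) + 4*(9) = 82
Dx = 2*[(-3)*(-3) - 1*1] - 2*[(-2)*(-3) - 1*12] + 4*[(-2)*1 - (-3)*12]
  = 2*(8) - 2*(-6) + 4*(34) = 164
Dy = 3*[(-2)*(-3) - 1*12] - 2*[3*(-3) - 1*2] + 4*[3*12 - (-2)*2]
  = 3*(-6) - 2*(-11) + 4*(40) = 164
Dz = 3*[(-3)*12 - (-2)*1] - 2*[3*12 - (-2)*2] + 2*[3*1 - (-3)*2]
  = 3*(-34) - 2*(40) + 2*(9) = -164
x = Dx/D = 164/82 = 2, y = Dy/D = 164/82 = 2, z = Dz/D = -164/82 = -2
Check eq1: (3)(2) + (2)(2) + (4)(-2) = 2 = 2 ✓
Check eq2: (3)(2) + (-3)(2) + (1)(-2) = -2 = -2 ✓
Check eq3: (2)(2) + (1)(2) + (-3)(-2) = 12 = 12 ✓

x = 2, y = 2, z = -2
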